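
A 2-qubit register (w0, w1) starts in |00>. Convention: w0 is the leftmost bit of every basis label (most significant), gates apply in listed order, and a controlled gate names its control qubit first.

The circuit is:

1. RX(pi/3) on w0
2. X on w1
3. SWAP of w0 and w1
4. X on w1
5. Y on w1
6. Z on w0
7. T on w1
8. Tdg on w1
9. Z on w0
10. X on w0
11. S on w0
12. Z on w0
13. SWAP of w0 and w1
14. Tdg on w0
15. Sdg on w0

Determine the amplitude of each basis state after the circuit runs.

The final amplitudes are -sqrt(3)*I/2 on |00>, 0 on |01>, -exp(I*pi/4)/2 on |10>, 0 on |11>.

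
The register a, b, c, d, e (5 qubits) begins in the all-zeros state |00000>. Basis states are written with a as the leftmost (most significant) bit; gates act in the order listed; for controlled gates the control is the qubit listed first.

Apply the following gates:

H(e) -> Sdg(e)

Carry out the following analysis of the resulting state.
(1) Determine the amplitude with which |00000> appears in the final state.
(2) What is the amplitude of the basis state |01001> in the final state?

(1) |00000> carries amplitude sqrt(2)/2 in the final state.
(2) The amplitude on |01001> is 0.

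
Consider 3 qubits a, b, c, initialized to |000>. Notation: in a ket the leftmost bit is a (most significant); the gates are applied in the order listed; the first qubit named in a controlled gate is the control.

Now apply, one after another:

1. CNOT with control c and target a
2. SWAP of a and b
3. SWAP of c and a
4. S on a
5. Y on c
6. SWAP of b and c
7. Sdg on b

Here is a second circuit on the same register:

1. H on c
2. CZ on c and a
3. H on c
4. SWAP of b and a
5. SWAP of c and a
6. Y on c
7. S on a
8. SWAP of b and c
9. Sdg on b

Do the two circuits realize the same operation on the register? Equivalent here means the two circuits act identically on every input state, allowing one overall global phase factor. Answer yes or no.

No — the two circuits implement different unitaries, even allowing a global phase.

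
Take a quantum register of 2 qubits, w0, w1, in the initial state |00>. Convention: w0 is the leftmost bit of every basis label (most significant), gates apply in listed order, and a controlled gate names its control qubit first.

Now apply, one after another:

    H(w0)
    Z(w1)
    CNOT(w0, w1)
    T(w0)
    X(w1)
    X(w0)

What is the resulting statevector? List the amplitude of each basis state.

After the circuit, the state carries amplitude sqrt(2)*exp(I*pi/4)/2 on |00>, 0 on |01>, 0 on |10>, sqrt(2)/2 on |11>.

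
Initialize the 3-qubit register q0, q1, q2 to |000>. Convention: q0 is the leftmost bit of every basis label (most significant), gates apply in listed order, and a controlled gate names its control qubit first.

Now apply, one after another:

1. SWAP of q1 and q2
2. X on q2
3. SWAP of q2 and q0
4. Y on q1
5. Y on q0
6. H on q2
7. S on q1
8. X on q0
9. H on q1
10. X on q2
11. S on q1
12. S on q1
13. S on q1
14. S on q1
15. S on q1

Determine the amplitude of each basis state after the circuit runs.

The resulting statevector has amplitude 0 on |000>, 0 on |001>, 0 on |010>, 0 on |011>, I/2 on |100>, I/2 on |101>, 1/2 on |110>, 1/2 on |111>.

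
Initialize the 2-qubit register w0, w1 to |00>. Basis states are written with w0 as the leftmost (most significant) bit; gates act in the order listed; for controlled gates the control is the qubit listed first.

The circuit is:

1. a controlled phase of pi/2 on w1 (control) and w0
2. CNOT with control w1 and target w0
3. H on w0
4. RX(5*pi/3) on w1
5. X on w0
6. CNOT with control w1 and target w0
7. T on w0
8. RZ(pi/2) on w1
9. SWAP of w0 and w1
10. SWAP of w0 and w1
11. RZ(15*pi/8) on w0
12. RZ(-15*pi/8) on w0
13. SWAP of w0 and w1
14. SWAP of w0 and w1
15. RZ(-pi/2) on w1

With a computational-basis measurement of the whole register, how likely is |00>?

Outcome |00> occurs with probability 3/8. Key observation: gates 8-15 undo each other exactly, leaving only the rest of the circuit to track.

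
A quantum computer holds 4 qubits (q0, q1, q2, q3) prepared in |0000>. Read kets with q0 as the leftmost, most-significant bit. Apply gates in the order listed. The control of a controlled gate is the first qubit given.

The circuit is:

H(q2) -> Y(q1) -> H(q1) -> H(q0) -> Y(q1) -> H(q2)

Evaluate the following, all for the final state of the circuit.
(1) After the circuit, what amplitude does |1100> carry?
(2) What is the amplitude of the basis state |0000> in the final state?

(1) |1100> carries amplitude -1/2 in the final state.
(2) |0000> carries amplitude -1/2 in the final state.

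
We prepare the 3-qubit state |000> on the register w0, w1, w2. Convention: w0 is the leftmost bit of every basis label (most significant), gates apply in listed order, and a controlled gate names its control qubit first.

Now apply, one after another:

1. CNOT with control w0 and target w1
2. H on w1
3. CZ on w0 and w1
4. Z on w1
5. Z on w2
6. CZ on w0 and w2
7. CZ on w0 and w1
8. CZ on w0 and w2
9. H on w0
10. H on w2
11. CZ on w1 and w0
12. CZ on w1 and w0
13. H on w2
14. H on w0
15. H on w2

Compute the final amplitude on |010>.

The amplitude on |010> is -1/2. Key observation: steps 9-14 multiply out to the identity, so the circuit reduces to the remaining gates.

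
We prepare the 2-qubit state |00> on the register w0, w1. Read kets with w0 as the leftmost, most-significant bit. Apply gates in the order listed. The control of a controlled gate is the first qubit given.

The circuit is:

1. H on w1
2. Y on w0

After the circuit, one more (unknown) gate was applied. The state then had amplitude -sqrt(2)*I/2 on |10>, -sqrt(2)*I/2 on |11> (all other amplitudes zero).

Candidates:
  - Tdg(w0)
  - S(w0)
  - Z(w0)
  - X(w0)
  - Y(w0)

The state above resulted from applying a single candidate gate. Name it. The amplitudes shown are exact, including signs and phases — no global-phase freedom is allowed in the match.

The applied gate was Z(w0).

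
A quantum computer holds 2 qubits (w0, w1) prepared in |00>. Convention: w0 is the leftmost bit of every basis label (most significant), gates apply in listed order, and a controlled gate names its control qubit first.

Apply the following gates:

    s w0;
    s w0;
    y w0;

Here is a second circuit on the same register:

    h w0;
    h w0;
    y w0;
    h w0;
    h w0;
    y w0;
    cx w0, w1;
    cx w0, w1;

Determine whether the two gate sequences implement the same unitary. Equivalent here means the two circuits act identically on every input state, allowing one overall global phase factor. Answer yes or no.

No, they are not equivalent — no single phase factor reconciles the two unitaries.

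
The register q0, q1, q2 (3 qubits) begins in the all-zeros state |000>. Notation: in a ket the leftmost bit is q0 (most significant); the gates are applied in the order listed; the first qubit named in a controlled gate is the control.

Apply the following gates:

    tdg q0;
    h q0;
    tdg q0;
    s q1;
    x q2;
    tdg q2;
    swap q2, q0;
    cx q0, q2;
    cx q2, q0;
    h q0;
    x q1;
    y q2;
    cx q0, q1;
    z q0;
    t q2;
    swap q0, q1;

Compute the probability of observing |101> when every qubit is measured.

A full measurement returns |101> with probability 1/4.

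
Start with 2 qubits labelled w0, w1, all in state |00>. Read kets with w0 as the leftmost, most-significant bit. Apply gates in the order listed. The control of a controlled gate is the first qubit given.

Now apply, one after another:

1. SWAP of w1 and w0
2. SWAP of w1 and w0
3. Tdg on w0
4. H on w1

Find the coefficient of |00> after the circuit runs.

The final state's coefficient on |00> equals sqrt(2)/2.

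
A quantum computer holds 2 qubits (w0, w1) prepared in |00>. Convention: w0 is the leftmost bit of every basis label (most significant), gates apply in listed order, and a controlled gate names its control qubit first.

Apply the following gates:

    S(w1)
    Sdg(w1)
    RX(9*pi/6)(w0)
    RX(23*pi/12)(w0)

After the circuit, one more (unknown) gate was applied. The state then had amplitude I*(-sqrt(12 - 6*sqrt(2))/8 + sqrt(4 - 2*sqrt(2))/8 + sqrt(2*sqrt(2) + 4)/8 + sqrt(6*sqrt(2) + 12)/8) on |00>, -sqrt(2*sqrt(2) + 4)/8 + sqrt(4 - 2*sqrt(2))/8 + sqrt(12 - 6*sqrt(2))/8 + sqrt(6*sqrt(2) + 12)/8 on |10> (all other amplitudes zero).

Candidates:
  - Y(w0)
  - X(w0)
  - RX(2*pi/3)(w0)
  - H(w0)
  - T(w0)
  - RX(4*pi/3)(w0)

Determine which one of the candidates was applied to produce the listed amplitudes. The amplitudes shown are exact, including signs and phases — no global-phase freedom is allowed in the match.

The applied gate was X(w0). Key observation: the block from step 1 through step 2 cancels to the identity and can be dropped.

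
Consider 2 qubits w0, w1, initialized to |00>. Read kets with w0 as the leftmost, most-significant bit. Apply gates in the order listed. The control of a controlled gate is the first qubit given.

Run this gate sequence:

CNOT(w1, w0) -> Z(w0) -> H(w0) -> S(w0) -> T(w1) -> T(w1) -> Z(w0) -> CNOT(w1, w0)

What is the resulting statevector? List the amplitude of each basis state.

The resulting statevector has amplitude sqrt(2)/2 on |00>, 0 on |01>, -sqrt(2)*I/2 on |10>, 0 on |11>.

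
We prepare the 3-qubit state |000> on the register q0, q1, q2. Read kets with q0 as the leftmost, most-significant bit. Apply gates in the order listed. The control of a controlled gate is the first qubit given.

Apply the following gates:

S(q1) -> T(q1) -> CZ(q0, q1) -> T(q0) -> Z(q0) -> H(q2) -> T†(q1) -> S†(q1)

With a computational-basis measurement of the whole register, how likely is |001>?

Outcome |001> occurs with probability 1/2.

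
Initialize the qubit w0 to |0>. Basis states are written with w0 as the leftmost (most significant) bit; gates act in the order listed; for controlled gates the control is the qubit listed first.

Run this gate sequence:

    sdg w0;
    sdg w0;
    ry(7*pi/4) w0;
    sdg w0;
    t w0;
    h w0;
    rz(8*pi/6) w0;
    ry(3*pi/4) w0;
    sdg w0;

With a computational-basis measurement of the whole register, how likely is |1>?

Outcome |1> occurs with probability -sqrt(2)/8 - sqrt(6)/16 + 3/8.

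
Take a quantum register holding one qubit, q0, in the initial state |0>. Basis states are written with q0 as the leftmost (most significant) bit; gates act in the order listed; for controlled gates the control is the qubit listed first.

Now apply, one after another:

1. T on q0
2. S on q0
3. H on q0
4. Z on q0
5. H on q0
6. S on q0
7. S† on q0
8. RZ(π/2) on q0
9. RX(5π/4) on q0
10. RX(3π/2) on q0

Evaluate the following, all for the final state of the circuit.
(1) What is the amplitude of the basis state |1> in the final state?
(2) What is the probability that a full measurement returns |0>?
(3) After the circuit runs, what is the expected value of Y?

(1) The amplitude on |1> is sqrt(2)*(-sqrt(sqrt(2) + 2) + sqrt(2 - sqrt(2)))*exp(I*pi/4)/4. Key observation: steps 6-7 multiply out to the identity, so the circuit reduces to the remaining gates.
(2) The probability of measuring |0> is sqrt(2)/4 + 1/2.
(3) In the final state, Y has expectation sqrt(2)/2.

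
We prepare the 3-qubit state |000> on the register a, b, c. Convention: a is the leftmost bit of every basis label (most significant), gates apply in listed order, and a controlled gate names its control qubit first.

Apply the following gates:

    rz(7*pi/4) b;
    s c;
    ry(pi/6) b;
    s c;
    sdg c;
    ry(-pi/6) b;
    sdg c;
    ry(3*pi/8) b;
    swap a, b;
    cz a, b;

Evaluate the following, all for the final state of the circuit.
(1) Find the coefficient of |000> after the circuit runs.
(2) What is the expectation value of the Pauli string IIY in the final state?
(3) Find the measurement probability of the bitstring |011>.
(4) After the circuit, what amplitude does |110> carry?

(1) The amplitude on |000> is -exp(I*pi/8)*cos(3*pi/16). Key observation: gates 2-7 undo each other exactly, leaving only the rest of the circuit to track.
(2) In the final state, IIY has expectation 0.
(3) Outcome |011> occurs with probability 0.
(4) |110> carries amplitude 0 in the final state.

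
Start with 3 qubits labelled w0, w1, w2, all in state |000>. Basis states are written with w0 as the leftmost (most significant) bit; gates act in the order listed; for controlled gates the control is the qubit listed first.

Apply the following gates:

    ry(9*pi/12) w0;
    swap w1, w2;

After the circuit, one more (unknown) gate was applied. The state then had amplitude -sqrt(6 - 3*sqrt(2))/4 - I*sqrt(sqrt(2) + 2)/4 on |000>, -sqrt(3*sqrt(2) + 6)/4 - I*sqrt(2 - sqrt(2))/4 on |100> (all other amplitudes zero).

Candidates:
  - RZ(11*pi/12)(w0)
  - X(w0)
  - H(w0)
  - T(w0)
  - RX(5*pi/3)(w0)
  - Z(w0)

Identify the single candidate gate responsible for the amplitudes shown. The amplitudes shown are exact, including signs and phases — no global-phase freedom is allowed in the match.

The unique candidate consistent with the amplitudes is RX(5*pi/3)(w0).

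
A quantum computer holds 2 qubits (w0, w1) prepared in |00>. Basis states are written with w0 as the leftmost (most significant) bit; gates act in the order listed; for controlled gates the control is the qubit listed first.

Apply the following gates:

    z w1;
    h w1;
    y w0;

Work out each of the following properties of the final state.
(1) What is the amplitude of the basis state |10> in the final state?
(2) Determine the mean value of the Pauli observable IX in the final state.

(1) The amplitude on |10> is sqrt(2)*I/2.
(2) The expectation value of IX is 1.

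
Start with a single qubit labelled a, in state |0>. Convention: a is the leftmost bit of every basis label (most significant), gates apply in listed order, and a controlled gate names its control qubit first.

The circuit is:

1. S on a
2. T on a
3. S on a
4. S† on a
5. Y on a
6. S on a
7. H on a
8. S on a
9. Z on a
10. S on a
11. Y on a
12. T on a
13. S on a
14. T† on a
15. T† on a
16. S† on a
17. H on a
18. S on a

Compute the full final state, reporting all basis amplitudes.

After the circuit, the state carries amplitude -I/2 - exp(I*pi/4)/2 on |0>, 1/2 + exp(3*I*pi/4)/2 on |1>.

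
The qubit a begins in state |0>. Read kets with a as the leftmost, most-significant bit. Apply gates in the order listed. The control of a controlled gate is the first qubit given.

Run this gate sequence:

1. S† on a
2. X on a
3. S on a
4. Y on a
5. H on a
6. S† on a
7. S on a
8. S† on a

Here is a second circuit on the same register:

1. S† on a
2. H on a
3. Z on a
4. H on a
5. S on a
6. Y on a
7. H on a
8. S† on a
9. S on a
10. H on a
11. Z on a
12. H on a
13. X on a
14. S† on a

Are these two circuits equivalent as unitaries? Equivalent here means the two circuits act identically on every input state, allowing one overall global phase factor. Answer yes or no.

Yes, they are equivalent — the unitaries differ by at most a global phase.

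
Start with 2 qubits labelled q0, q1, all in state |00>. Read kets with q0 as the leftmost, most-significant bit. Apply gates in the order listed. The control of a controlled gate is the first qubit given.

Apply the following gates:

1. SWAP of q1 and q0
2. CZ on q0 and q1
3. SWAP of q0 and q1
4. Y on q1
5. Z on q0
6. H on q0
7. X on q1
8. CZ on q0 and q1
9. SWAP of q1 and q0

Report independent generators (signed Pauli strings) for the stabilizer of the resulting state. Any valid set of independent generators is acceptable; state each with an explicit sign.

The final state is stabilized by the group generated by +IX, +ZI; other independent generating sets are equally valid.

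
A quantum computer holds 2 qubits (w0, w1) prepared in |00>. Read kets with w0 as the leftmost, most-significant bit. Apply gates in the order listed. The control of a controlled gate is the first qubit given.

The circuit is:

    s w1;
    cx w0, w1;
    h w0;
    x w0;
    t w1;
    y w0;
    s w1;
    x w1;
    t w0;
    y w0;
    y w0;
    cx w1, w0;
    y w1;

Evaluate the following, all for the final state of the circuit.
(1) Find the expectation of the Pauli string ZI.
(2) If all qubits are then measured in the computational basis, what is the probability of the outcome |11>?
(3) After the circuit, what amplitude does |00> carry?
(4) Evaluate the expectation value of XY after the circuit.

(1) In the final state, ZI has expectation 0.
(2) Outcome |11> occurs with probability 0.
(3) The amplitude on |00> is sqrt(2)*exp(I*pi/4)/2.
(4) The observable XY averages to 0.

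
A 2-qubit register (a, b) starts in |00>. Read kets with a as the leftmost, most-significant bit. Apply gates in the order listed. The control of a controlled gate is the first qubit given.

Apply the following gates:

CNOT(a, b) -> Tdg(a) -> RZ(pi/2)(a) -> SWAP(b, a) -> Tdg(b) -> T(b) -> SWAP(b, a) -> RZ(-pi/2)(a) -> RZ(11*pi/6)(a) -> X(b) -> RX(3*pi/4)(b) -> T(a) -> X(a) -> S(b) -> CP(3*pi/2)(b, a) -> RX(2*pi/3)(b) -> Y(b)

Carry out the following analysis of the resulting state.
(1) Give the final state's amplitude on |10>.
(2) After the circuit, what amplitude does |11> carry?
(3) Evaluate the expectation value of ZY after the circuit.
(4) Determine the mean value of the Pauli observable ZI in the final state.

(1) The amplitude on |10> is (-sqrt(3*sqrt(2) + 6)/4 + sqrt(2 - sqrt(2))/4)*exp(7*I*pi/12). Key observation: the block from step 3 through step 8 cancels to the identity and can be dropped.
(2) The final state's coefficient on |11> equals (-sqrt(sqrt(2) + 2)/4 - sqrt(6 - 3*sqrt(2))/4)*exp(I*pi/12).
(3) The expectation value of ZY is sqrt(2)/4 + sqrt(6)/4.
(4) The expectation value of ZI is -1.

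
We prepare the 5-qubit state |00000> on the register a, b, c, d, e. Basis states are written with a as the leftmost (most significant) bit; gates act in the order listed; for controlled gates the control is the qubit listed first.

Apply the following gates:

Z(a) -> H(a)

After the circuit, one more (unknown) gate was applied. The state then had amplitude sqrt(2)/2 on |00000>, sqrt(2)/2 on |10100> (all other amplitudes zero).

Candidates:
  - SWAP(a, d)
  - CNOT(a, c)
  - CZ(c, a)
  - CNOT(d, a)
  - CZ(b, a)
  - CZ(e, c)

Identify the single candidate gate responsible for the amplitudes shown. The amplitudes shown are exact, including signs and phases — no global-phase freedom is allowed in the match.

The unique candidate consistent with the amplitudes is CNOT(a, c).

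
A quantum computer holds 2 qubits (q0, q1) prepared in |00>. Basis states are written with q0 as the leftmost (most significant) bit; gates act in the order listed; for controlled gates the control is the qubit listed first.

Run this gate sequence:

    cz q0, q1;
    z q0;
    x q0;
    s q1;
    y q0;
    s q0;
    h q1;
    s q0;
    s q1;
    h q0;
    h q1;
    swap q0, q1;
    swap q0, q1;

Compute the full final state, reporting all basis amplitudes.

The final amplitudes are sqrt(2)*(1 - I)/4 on |00>, sqrt(2)*(-1 - I)/4 on |01>, sqrt(2)*(1 - I)/4 on |10>, sqrt(2)*(-1 - I)/4 on |11>.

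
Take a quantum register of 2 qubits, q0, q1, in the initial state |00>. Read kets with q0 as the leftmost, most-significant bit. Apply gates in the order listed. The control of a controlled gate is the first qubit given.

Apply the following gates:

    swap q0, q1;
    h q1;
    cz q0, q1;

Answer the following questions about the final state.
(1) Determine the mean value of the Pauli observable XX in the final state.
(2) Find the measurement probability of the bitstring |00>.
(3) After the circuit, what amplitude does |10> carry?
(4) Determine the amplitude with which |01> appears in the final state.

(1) The observable XX averages to 0.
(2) A full measurement returns |00> with probability 1/2.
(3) |10> carries amplitude 0 in the final state.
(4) |01> carries amplitude sqrt(2)/2 in the final state.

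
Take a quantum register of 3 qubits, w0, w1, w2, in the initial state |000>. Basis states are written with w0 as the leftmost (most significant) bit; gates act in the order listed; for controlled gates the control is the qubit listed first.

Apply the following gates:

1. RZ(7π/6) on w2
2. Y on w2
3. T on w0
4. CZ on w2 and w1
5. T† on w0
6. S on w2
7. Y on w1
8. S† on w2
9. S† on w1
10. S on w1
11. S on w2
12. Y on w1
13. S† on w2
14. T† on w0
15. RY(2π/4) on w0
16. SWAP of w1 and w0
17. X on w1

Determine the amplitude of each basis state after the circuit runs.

The final amplitudes are -sqrt(2)*exp(11*I*pi/12)/2 on |001>, -sqrt(2)*exp(11*I*pi/12)/2 on |011>, and 0 on every other basis state. Key observation: gates 6-13 undo each other exactly, leaving only the rest of the circuit to track.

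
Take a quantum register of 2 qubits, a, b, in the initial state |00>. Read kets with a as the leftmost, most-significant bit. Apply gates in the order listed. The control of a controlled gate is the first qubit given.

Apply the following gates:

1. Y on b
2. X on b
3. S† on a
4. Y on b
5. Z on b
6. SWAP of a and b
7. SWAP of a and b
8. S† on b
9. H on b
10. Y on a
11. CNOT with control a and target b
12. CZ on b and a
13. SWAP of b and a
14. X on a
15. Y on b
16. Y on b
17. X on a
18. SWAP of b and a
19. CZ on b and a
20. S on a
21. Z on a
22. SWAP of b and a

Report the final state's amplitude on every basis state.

After the circuit, the state carries amplitude 0 on |00>, sqrt(2)*I/2 on |01>, 0 on |10>, -sqrt(2)*I/2 on |11>. Key observation: the block from step 12 through step 19 cancels to the identity and can be dropped.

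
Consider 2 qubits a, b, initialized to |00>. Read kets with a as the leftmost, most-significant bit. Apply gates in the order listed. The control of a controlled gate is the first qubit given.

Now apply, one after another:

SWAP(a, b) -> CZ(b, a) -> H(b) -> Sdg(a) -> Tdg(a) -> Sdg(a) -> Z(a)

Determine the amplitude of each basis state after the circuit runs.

The final amplitudes are sqrt(2)/2 on |00>, sqrt(2)/2 on |01>, 0 on |10>, 0 on |11>.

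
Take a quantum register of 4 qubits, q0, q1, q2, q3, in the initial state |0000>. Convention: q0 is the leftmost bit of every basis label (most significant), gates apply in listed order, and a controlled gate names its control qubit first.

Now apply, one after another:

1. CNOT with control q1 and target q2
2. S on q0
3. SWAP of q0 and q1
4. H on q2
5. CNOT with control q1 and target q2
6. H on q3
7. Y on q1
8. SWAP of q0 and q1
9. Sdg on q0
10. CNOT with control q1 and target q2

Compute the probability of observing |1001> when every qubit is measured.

Outcome |1001> occurs with probability 1/4.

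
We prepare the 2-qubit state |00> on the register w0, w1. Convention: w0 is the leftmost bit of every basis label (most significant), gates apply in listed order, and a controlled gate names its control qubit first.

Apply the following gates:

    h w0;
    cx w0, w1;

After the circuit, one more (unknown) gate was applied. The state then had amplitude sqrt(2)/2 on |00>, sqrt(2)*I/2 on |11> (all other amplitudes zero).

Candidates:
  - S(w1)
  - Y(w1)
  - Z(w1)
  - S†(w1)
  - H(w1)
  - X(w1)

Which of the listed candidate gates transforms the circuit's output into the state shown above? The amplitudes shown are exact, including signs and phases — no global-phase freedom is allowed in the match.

It was S(w1) that produced the state shown.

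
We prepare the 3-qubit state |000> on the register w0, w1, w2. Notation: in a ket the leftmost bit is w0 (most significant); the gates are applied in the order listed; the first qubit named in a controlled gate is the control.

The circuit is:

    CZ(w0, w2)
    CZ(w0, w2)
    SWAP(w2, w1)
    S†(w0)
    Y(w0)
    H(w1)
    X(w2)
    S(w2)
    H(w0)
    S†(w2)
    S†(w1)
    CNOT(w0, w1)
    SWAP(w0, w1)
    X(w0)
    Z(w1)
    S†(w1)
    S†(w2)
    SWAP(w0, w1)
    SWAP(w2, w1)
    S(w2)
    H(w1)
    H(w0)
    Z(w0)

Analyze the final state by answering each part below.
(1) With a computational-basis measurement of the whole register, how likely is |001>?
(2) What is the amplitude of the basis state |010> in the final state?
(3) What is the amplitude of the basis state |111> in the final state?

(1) A full measurement returns |001> with probability 0. Key observation: the block from step 1 through step 2 cancels to the identity and can be dropped.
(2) The amplitude on |010> is I/2.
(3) The amplitude on |111> is I/2.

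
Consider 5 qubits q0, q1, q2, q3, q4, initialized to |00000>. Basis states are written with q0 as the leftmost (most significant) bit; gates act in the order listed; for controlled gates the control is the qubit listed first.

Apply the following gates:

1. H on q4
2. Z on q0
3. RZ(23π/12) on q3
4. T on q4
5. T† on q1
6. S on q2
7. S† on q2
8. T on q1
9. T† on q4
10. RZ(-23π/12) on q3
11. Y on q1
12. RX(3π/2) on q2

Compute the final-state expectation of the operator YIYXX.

In the final state, YIYXX has expectation 0. Key observation: gates 3-10 undo each other exactly, leaving only the rest of the circuit to track.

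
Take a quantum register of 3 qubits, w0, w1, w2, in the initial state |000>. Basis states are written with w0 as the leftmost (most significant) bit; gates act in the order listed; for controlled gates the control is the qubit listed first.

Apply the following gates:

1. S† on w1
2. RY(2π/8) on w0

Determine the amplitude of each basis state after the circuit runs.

After the circuit, the state carries amplitude sqrt(sqrt(2) + 2)/2 on |000>, sqrt(2 - sqrt(2))/2 on |100>, and 0 on every other basis state.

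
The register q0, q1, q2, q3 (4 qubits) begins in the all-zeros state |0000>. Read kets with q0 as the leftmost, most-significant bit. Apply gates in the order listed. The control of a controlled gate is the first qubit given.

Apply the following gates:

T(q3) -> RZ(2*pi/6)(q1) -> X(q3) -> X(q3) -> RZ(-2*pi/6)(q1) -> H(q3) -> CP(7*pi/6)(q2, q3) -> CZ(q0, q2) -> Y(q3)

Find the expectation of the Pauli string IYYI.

The observable IYYI averages to 0. Key observation: the block from step 2 through step 5 cancels to the identity and can be dropped.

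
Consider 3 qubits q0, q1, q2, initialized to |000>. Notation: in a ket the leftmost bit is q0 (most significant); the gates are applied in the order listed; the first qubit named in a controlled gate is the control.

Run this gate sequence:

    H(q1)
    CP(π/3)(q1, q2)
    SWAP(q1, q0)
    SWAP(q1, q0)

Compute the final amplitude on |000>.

The final state's coefficient on |000> equals sqrt(2)/2.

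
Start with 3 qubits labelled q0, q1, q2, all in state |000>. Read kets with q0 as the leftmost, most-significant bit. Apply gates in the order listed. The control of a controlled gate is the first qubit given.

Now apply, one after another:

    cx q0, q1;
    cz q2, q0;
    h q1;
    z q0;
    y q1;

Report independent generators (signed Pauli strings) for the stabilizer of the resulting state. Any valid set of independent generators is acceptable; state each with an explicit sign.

One valid set of independent stabilizer generators is -IXI, +ZII, +IIZ (any independent generating set of the same group is equally correct).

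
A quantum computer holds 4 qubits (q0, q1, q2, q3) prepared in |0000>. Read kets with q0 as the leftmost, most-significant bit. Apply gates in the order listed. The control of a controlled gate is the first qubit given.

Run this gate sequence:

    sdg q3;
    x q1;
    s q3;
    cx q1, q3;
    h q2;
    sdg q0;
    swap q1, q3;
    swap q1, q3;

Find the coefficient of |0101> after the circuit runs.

The amplitude on |0101> is sqrt(2)/2. Key observation: gates 7-8 undo each other exactly, leaving only the rest of the circuit to track.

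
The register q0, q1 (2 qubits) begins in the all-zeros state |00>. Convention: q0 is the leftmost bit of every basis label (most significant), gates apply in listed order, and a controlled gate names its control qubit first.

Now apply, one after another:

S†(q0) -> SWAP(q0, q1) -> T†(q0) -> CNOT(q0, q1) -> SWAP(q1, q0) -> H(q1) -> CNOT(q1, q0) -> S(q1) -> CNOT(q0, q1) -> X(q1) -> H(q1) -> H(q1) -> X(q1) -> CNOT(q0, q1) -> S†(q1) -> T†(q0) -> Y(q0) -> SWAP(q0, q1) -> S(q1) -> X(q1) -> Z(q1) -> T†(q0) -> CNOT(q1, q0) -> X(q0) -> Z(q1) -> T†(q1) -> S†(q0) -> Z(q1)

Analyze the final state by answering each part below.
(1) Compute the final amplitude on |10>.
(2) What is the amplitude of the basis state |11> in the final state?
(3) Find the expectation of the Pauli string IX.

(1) |10> carries amplitude sqrt(2)*I/2 in the final state. Key observation: steps 8-15 multiply out to the identity, so the circuit reduces to the remaining gates.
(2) The amplitude on |11> is -sqrt(2)*exp(I*pi/4)/2.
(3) The observable IX averages to -sqrt(2)/2.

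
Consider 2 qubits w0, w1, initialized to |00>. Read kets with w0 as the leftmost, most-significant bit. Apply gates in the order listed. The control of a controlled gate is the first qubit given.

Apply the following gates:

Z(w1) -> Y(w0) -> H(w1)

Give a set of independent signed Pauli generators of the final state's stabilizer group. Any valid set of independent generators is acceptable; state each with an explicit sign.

One valid set of independent stabilizer generators is +IX, -ZI (any independent generating set of the same group is equally correct).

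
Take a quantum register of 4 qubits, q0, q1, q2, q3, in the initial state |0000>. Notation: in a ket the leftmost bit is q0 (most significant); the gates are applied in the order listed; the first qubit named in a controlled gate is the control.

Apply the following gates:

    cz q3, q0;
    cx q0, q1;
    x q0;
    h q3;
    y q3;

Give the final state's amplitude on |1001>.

The amplitude on |1001> is sqrt(2)*I/2.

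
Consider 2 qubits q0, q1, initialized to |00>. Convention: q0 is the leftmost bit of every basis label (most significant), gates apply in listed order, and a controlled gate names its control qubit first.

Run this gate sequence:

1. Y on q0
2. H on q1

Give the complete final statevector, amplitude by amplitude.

The final amplitudes are 0 on |00>, 0 on |01>, sqrt(2)*I/2 on |10>, sqrt(2)*I/2 on |11>.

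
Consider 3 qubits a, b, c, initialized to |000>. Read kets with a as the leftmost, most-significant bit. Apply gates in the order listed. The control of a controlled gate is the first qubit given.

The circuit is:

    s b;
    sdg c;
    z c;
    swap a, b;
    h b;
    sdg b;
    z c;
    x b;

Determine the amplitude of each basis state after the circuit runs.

The final amplitudes are -sqrt(2)*I/2 on |000>, sqrt(2)/2 on |010>, and 0 on every other basis state.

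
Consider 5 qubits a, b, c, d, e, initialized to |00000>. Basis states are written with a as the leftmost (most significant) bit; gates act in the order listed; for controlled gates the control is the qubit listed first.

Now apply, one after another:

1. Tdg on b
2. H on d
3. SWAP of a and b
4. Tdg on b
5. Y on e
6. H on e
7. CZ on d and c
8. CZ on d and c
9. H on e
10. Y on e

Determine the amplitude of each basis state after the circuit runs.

After the circuit, the state carries amplitude sqrt(2)/2 on |00000>, sqrt(2)/2 on |00010>, and 0 on every other basis state. Key observation: the block from step 5 through step 10 cancels to the identity and can be dropped.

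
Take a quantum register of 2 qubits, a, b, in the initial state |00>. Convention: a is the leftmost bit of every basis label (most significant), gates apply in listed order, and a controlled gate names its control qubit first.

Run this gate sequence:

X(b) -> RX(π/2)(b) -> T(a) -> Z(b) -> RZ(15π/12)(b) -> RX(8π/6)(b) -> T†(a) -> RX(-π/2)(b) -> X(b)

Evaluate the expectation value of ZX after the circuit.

The observable ZX averages to -sqrt(2)/2.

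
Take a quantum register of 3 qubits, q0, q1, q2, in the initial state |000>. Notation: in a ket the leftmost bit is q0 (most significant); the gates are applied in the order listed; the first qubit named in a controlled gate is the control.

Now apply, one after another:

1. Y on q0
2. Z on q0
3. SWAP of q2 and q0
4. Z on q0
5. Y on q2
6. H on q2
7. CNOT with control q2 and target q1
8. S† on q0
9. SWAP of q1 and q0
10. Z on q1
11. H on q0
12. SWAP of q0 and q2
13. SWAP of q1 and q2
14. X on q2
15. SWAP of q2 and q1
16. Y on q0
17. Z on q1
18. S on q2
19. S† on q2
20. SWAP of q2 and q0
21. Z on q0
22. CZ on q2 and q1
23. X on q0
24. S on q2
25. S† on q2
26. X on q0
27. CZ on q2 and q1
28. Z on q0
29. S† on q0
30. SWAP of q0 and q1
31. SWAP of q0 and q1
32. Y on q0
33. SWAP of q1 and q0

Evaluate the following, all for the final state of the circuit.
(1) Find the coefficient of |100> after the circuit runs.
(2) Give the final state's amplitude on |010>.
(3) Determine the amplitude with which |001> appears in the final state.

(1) |100> carries amplitude -I/2 in the final state. Key observation: steps 21-28 multiply out to the identity, so the circuit reduces to the remaining gates.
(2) |010> carries amplitude 0 in the final state.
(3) The amplitude on |001> is 0.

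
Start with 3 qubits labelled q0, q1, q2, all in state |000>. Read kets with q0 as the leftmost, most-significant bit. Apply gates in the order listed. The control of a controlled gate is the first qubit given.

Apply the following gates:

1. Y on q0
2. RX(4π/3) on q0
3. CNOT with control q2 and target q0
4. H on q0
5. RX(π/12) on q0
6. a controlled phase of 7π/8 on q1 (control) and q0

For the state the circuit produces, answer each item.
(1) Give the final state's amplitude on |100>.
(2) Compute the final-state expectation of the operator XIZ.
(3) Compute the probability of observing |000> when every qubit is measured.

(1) The final state's coefficient on |100> equals sqrt(12 - 6*sqrt(2))/8 + sqrt(2*sqrt(2) + 4)/8 + I*sqrt(4 - 2*sqrt(2))/4.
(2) The observable XIZ averages to 1/2.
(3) A full measurement returns |000> with probability -sqrt(6)/16 + 3*sqrt(2)/16 + 1/2.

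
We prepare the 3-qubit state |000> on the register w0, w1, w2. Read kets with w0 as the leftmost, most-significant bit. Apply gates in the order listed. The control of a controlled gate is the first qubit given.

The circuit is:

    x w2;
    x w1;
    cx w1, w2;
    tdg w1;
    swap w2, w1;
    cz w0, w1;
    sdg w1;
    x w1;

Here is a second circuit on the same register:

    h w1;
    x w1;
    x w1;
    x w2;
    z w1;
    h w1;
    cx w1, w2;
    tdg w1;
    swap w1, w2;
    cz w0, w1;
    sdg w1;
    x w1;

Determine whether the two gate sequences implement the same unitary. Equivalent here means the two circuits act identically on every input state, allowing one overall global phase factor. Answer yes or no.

Yes: on every input state the two circuits agree up to one overall phase factor.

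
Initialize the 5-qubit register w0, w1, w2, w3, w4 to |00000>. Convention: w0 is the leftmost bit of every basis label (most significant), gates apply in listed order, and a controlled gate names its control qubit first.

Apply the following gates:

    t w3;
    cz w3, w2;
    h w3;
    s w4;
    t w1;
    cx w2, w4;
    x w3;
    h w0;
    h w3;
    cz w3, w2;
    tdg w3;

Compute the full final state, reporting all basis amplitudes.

The resulting statevector has amplitude sqrt(2)/2 on |00000>, sqrt(2)/2 on |10000>, and 0 on every other basis state.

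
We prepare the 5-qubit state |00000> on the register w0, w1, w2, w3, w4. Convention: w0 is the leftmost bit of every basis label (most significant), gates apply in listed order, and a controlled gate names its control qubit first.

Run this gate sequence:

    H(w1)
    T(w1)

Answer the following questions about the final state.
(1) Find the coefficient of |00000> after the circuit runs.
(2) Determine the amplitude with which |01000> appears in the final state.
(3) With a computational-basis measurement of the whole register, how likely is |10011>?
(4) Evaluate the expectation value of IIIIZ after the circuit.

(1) The final state's coefficient on |00000> equals sqrt(2)/2.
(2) The amplitude on |01000> is sqrt(2)*exp(I*pi/4)/2.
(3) Outcome |10011> occurs with probability 0.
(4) In the final state, IIIIZ has expectation 1.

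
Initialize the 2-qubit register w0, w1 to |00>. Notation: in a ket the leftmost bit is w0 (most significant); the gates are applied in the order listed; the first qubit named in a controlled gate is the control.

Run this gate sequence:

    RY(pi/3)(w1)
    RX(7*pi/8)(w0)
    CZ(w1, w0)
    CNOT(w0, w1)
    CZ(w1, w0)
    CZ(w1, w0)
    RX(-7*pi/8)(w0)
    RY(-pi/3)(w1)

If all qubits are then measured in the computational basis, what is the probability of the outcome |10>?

A full measurement returns |10> with probability 1/8 - sqrt(2)/16.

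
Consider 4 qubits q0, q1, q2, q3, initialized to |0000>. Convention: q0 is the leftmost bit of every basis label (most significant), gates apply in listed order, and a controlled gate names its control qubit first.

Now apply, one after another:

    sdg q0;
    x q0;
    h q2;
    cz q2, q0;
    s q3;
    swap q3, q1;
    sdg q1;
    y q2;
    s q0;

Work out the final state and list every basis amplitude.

After the circuit, the state carries amplitude -sqrt(2)/2 on |1000>, -sqrt(2)/2 on |1010>, and 0 on every other basis state.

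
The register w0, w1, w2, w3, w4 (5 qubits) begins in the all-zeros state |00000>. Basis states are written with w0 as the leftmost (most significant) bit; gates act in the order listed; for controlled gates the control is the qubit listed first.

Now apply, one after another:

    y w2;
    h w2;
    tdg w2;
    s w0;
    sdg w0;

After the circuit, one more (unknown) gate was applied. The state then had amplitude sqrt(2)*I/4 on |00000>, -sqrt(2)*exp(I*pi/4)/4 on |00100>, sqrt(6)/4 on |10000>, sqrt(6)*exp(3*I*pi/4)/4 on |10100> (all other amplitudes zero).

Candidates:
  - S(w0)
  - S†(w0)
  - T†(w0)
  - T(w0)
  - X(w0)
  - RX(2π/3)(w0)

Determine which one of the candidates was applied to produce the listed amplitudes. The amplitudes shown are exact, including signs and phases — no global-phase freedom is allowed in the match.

The unique candidate consistent with the amplitudes is RX(2π/3)(w0). Key observation: the block from step 4 through step 5 cancels to the identity and can be dropped.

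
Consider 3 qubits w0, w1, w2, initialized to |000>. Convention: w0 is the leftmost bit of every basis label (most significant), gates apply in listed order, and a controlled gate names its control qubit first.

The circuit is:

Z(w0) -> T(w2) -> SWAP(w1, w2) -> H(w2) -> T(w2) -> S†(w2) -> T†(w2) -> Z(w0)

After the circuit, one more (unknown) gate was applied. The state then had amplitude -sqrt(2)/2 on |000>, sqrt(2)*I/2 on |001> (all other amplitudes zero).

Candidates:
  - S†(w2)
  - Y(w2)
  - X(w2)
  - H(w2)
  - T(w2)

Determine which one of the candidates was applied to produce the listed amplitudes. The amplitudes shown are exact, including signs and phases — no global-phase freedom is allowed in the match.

It was Y(w2) that produced the state shown.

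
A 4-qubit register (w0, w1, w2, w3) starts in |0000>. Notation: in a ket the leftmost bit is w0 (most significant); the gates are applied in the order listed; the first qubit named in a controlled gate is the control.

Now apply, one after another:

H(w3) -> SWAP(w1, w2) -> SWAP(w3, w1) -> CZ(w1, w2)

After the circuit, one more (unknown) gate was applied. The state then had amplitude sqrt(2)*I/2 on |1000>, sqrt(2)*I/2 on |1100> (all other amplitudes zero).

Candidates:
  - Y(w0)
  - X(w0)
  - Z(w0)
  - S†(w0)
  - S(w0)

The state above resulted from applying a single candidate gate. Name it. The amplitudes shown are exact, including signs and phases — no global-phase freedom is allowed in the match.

The applied gate was Y(w0).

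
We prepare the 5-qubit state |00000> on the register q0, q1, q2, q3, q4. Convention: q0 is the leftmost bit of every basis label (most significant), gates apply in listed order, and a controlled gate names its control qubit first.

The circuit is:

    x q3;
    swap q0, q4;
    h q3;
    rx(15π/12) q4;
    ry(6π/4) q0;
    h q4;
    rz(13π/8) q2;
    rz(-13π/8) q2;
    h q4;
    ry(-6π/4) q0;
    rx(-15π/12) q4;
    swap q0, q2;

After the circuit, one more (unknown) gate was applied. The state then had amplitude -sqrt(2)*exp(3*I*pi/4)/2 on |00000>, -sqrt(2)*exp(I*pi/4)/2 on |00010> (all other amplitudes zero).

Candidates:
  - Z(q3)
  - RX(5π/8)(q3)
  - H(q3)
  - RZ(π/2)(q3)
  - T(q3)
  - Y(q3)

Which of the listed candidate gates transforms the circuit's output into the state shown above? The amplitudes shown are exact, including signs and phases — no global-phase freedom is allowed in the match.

It was RZ(π/2)(q3) that produced the state shown. Key observation: gates 4-11 undo each other exactly, leaving only the rest of the circuit to track.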